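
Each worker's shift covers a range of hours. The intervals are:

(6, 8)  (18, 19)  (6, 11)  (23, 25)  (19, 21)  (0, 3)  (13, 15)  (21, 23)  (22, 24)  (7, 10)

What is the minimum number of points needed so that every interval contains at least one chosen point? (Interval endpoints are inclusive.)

5

Sorted: [0,3] [6,8] [7,10] [6,11] [13,15] [18,19] [19,21] [21,23] [22,24] [23,25]
{[0,3]} hit by 3; {[6,8],[7,10],[6,11]} hit by 8; {[13,15]} hit by 15; {[18,19],[19,21]} hit by 19; {[21,23],[22,24],[23,25]} hit by 23.
Points: 3, 8, 15, 19, 23 (5 total).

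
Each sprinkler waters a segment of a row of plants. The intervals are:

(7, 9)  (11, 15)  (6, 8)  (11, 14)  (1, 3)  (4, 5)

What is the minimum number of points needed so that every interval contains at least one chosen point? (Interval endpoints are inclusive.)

4

Sort by right endpoint; whenever an interval is uncovered, place a point at its right end.
By right end: [1,3]  [4,5]  [6,8]  [7,9]  [11,14]  [11,15]
[1,3] uncovered → point at 3; [4,5] uncovered → point at 5; [6,8] uncovered → point at 8; [11,14] uncovered → point at 14.
Points: 3, 5, 8, 14 (4 total).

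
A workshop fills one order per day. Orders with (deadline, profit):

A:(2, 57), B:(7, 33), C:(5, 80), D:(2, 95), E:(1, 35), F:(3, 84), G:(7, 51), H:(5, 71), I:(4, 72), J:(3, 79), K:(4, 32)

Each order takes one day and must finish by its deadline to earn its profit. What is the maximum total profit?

494

Take jobs in profit order; each goes to the latest open slot no later than its deadline.
Profit order: D=95 F=84 C=80 J=79 I=72 H=71 A=57 G=51 E=35 B=33 K=32
Assign: D→slot 2, F→slot 3, C→slot 5, J→slot 1, I→slot 4, H skipped, A skipped, G→slot 7, E skipped, B→slot 6, K skipped.
Slots: [1:J] [2:D] [3:F] [4:I] [5:C] [6:B] [7:G]
Profit = 79 + 95 + 84 + 72 + 80 + 33 + 51 = 494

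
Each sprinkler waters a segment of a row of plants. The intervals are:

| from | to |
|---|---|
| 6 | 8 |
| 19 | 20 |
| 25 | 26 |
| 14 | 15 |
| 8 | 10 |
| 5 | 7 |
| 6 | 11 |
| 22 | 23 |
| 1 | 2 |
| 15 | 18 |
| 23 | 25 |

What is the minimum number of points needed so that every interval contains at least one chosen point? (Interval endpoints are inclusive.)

7

Sort by right endpoint; whenever an interval is uncovered, place a point at its right end.
By right end: [1,2]  [5,7]  [6,8]  [8,10]  [6,11]  [14,15]  [15,18]  [19,20]  [22,23]  [23,25]  [25,26]
[1,2] uncovered → point at 2; [5,7] uncovered → point at 7; [8,10] uncovered → point at 10; [14,15] uncovered → point at 15; [19,20] uncovered → point at 20; [22,23] uncovered → point at 23; [25,26] uncovered → point at 26.
Points: 2, 7, 10, 15, 20, 23, 26 (7 total).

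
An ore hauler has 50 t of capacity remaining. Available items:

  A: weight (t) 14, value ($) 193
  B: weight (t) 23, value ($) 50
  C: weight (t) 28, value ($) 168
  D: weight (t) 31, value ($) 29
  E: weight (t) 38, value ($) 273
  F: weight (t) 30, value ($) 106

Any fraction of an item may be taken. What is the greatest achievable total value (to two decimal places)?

Sort by value per unit weight and fill in that order.
Order: A (193/14=13.79) > E (273/38=7.18) > C (168/28=6.00) > F (106/30=3.53) > B (50/23=2.17) > D (29/31=0.94)
Fill: take A (14 @ 193) → take 36/38 of E → 258.63; 50/50 used.
Total value = 451.63

451.63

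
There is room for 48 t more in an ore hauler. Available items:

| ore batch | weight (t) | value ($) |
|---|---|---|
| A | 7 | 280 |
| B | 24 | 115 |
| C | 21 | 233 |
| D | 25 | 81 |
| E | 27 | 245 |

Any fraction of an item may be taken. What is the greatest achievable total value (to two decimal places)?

Sort by value per unit weight and fill in that order.
Ratios (sorted): A 40.00, C 11.10, E 9.07, B 4.79, D 3.24
take A (7 @ 280); take C (21 @ 233); take 20/27 of E → 181.48. Capacity used 48/48.
Total value = 694.48

694.48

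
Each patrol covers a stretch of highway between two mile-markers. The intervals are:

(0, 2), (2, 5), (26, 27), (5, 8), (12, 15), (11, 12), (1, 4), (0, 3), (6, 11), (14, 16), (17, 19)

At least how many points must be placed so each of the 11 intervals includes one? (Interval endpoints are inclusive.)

Sort by right endpoint; whenever an interval is uncovered, place a point at its right end.
Sorted: [0,2] [0,3] [1,4] [2,5] [5,8] [6,11] [11,12] [12,15] [14,16] [17,19] [26,27]
{[0,2],[0,3],[1,4],[2,5]} hit by 2; {[5,8],[6,11]} hit by 8; {[11,12],[12,15]} hit by 12; {[14,16]} hit by 16; {[17,19]} hit by 19; {[26,27]} hit by 27.
Points: 2, 8, 12, 16, 19, 27 (6 total).

6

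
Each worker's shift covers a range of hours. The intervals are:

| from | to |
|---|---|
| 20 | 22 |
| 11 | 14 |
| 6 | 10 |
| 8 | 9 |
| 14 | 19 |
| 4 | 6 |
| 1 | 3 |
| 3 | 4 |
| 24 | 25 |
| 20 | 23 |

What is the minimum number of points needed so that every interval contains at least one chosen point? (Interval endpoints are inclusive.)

Sorted: [1,3] [3,4] [4,6] [8,9] [6,10] [11,14] [14,19] [20,22] [20,23] [24,25]
{[1,3],[3,4]} hit by 3; {[4,6]} hit by 6; {[8,9],[6,10]} hit by 9; {[11,14],[14,19]} hit by 14; {[20,22],[20,23]} hit by 22; {[24,25]} hit by 25.
Points: 3, 6, 9, 14, 22, 25 (6 total).

6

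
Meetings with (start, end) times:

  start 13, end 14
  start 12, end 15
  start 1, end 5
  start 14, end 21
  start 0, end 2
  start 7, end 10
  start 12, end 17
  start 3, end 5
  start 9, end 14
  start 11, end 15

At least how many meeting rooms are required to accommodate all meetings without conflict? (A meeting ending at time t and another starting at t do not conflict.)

5

Count concurrent intervals with a sweep; the peak is the room count.
Events (time:±→running): 0:+→1 1:+→2 2:-→1 3:+→2 5:-→1 5:-→0 7:+→1 9:+→2 10:-→1 11:+→2 12:+→3 12:+→4 13:+→5 … peak 5.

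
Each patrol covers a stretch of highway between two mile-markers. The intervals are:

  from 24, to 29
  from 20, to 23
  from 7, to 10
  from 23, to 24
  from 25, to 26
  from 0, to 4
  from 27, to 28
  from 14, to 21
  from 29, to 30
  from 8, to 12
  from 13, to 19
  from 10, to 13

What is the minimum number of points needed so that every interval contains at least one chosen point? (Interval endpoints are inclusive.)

7

Process intervals by earliest right end; each time one isn't hit yet, stab at its right endpoint.
Sorted: [0,4] [7,10] [8,12] [10,13] [13,19] [14,21] [20,23] [23,24] [25,26] [27,28] [24,29] [29,30]
{[0,4]} hit by 4; {[7,10],[8,12],[10,13]} hit by 10; {[13,19],[14,21]} hit by 19; {[20,23],[23,24]} hit by 23; {[25,26]} hit by 26; {[27,28],[24,29]} hit by 28; {[29,30]} hit by 30.
Points: 4, 10, 19, 23, 26, 28, 30 (7 total).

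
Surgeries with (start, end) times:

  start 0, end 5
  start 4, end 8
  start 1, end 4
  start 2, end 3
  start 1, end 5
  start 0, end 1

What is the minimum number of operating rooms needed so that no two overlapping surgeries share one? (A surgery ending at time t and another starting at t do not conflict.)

4

The answer is the maximum number of intervals overlapping at any instant.
Events (time:±→running): 0:+→1 0:+→2 1:-→1 1:+→2 1:+→3 2:+→4 … peak 4.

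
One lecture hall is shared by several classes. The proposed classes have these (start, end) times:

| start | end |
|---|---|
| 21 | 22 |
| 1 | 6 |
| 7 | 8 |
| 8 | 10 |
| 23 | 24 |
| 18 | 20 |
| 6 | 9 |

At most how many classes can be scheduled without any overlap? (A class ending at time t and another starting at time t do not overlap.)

6

By end time: (1,6), (7,8), (6,9), (8,10), (18,20), (21,22), (23,24).
Pick (1,6); next start ≥ 6 → (7,8); next start ≥ 8 → (8,10); next start ≥ 10 → (18,20); next start ≥ 20 → (21,22); next start ≥ 22 → (23,24).
Selected 6 classes.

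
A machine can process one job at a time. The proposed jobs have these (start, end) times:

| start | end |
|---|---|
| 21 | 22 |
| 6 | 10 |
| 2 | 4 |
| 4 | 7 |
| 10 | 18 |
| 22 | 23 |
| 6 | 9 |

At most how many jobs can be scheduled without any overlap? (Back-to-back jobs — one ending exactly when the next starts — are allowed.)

By end time: (2,4), (4,7), (6,9), (6,10), (10,18), (21,22), (22,23).
Pick (2,4); next start ≥ 4 → (4,7); next start ≥ 7 → (10,18); next start ≥ 18 → (21,22); next start ≥ 22 → (22,23).
Selected 5 jobs.

5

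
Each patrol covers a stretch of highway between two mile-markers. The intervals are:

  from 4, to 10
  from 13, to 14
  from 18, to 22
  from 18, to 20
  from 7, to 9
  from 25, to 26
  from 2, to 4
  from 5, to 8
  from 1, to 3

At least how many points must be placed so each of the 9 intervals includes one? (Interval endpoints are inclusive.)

Process intervals by earliest right end; each time one isn't hit yet, stab at its right endpoint.
By right end: [1,3]  [2,4]  [5,8]  [7,9]  [4,10]  [13,14]  [18,20]  [18,22]  [25,26]
[1,3] uncovered → point at 3; [5,8] uncovered → point at 8; [13,14] uncovered → point at 14; [18,20] uncovered → point at 20; [25,26] uncovered → point at 26.
Points: 3, 8, 14, 20, 26 (5 total).

5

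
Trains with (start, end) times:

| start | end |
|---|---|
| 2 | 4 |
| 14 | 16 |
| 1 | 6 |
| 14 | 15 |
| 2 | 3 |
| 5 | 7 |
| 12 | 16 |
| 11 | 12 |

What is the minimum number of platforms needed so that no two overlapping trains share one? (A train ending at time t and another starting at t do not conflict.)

3

The answer is the maximum number of intervals overlapping at any instant.
Events (time:±→running): 1:+→1 2:+→2 2:+→3 … peak 3.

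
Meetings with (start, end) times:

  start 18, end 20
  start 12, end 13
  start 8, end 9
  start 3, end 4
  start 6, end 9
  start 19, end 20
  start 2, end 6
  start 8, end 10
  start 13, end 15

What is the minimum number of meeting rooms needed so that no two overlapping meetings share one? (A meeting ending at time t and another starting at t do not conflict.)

starts: [2, 3, 6, 8, 8, 12, 13, 18, 19]
ends:   [4, 6, 9, 9, 10, 13, 15, 20, 20]
s2→1 s3→2 e4→1 e6→0 s6→1 s8→2 s8→3  — peak 3.

3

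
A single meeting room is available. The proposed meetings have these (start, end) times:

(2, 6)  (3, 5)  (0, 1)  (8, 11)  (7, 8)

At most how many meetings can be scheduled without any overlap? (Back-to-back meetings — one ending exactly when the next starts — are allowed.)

4

Greedy by earliest finish: after sorting by end time, pick each interval compatible with the last pick.
By end time: (0,1), (3,5), (2,6), (7,8), (8,11).
Pick (0,1); next start ≥ 1 → (3,5); next start ≥ 5 → (7,8); next start ≥ 8 → (8,11).
Selected 4 meetings.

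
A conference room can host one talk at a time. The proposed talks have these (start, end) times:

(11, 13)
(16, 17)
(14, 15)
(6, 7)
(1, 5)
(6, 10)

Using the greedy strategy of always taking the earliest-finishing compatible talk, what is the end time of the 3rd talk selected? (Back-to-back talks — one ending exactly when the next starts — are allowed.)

13

Sorted by end: (1,5)  (6,7)  (6,10)  (11,13)  (14,15)  (16,17)
take (1,5); take (6,7); skip (6,10); take (11,13); take (14,15); take (16,17).
Selected: (1,5) (6,7) (11,13) (14,15) (16,17)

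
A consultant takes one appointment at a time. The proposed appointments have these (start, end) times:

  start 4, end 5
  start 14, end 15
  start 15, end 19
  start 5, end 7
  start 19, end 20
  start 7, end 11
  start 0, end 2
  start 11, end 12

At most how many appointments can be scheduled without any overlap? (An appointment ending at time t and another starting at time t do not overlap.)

Order by finish time; keep every interval that doesn't clash with the previous kept one.
By end time: (0,2), (4,5), (5,7), (7,11), (11,12), (14,15), (15,19), (19,20).
Pick (0,2); next start ≥ 2 → (4,5); next start ≥ 5 → (5,7); next start ≥ 7 → (7,11); next start ≥ 11 → (11,12); next start ≥ 12 → (14,15); next start ≥ 15 → (15,19); next start ≥ 19 → (19,20).
Selected 8 appointments.

8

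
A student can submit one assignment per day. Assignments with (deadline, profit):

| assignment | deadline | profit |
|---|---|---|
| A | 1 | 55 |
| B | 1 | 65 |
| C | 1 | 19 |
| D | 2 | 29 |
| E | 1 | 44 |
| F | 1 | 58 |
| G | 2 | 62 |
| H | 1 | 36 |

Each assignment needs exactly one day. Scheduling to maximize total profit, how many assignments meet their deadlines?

Take jobs in profit order; each goes to the latest open slot no later than its deadline.
Profit order: B=65 G=62 F=58 A=55 E=44 H=36 D=29 C=19
Assign: B→slot 1, G→slot 2, F skipped, A skipped, E skipped, H skipped, D skipped, C skipped.
Slots: [1:B] [2:G]
2 of 8 scheduled.

2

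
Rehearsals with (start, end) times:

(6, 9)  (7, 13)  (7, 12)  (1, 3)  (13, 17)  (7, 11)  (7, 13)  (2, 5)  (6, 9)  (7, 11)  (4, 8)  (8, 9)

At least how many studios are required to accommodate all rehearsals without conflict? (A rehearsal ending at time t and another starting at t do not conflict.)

8

starts: [1, 2, 4, 6, 6, 7, 7, 7, 7, 7, 8, 13]
ends:   [3, 5, 8, 9, 9, 9, 11, 11, 12, 13, 13, 17]
s1→1 s2→2 e3→1 s4→2 e5→1 s6→2 s6→3 s7→4 s7→5 s7→6 s7→7 s7→8  — peak 8.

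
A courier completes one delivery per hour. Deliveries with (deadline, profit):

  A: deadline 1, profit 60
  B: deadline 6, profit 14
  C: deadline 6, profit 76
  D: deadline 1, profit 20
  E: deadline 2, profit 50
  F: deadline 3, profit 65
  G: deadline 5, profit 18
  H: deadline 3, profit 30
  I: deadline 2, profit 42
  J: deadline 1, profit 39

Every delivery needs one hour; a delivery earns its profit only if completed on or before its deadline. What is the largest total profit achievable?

Sort by profit descending; place each in the latest free slot ≤ its deadline.
Profit order: C=76 F=65 A=60 E=50 I=42 J=39 H=30 D=20 G=18 B=14
Assign: C→slot 6, F→slot 3, A→slot 1, E→slot 2, I skipped, J skipped, H skipped, D skipped, G→slot 5, B→slot 4.
Slots: [1:A] [2:E] [3:F] [4:B] [5:G] [6:C]
Profit = 60 + 50 + 65 + 14 + 18 + 76 = 283

283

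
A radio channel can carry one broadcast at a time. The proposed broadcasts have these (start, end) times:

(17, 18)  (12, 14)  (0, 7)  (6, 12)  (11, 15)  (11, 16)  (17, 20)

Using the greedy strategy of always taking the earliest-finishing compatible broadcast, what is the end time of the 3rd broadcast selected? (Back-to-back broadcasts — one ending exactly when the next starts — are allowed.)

18

Greedy by earliest finish: after sorting by end time, pick each interval compatible with the last pick.
Sorted by end: (0,7)  (6,12)  (12,14)  (11,15)  (11,16)  (17,18)  (17,20)
take (0,7); take (12,14); take (17,18).
Selected: (0,7) (12,14) (17,18)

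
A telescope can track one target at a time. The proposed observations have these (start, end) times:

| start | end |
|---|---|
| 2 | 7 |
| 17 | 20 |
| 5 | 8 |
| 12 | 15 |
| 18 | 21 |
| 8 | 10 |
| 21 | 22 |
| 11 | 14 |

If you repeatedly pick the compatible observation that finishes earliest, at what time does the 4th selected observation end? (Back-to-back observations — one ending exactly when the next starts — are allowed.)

20

Order by finish time; keep every interval that doesn't clash with the previous kept one.
Sorted by end: (2,7)  (5,8)  (8,10)  (11,14)  (12,15)  (17,20)  (18,21)  (21,22)
take (2,7); take (8,10); take (11,14); take (17,20); skip (18,21); take (21,22).
Selected: (2,7) (8,10) (11,14) (17,20) (21,22)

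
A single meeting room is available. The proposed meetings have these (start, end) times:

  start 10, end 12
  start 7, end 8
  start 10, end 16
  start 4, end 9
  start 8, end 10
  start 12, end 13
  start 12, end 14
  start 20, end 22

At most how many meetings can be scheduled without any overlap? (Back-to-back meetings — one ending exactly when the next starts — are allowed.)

By end time: (7,8), (4,9), (8,10), (10,12), (12,13), (12,14), (10,16), (20,22).
Pick (7,8); next start ≥ 8 → (8,10); next start ≥ 10 → (10,12); next start ≥ 12 → (12,13); next start ≥ 13 → (20,22).
Selected 5 meetings.

5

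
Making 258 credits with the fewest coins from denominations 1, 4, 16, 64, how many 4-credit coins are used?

0

258 = 4×64 + 2×1
Count of 4: 0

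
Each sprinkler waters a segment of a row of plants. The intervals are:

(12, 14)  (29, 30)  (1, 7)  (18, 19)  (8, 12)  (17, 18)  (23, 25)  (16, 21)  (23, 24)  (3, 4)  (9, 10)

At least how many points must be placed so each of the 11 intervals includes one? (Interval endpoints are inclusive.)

Sort by right endpoint; whenever an interval is uncovered, place a point at its right end.
Sorted: [3,4] [1,7] [9,10] [8,12] [12,14] [17,18] [18,19] [16,21] [23,24] [23,25] [29,30]
{[3,4],[1,7]} hit by 4; {[9,10],[8,12]} hit by 10; {[12,14]} hit by 14; {[17,18],[18,19],[16,21]} hit by 18; {[23,24],[23,25]} hit by 24; {[29,30]} hit by 30.
Points: 4, 10, 14, 18, 24, 30 (6 total).

6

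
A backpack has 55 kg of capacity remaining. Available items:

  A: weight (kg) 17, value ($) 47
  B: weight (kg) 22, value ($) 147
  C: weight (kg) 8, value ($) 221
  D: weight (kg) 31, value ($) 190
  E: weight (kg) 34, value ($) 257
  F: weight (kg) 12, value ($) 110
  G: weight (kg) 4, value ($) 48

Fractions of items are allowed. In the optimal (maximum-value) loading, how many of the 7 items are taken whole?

3

Order: C (221/8=27.62) > G (48/4=12.00) > F (110/12=9.17) > E (257/34=7.56) > B (147/22=6.68) > D (190/31=6.13) > A (47/17=2.76)
Fill: take C (8 @ 221) → take G (4 @ 48) → take F (12 @ 110) → take 31/34 of E → 234.32; 55/55 used.
3 item(s) taken whole; one partial (take 31/34 of E).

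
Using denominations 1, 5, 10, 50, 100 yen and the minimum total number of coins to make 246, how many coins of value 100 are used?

2

Greedy: take as many of the largest coin as possible, then repeat with the remainder.
246 = 2×100 + 4×10 + 1×5 + 1×1
Count of 100: 2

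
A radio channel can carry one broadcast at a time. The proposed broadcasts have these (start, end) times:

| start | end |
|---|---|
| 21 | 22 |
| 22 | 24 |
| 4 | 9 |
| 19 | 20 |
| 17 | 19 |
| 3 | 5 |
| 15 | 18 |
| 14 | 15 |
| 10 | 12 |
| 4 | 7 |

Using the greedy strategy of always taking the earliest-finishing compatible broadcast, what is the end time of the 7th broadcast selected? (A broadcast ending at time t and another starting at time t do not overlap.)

By end time: (3,5), (4,7), (4,9), (10,12), (14,15), (15,18), (17,19), (19,20), (21,22), (22,24).
Pick (3,5); next start ≥ 5 → (10,12); next start ≥ 12 → (14,15); next start ≥ 15 → (15,18); next start ≥ 18 → (19,20); next start ≥ 20 → (21,22); next start ≥ 22 → (22,24).
Selected: (3,5) (10,12) (14,15) (15,18) (19,20) (21,22) (22,24)

24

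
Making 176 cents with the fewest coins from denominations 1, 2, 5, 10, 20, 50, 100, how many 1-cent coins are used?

1

176 − 1×100→76 − 1×50→26 − 1×20→6 − 1×5→1 − 1×1→0
Count of 1: 1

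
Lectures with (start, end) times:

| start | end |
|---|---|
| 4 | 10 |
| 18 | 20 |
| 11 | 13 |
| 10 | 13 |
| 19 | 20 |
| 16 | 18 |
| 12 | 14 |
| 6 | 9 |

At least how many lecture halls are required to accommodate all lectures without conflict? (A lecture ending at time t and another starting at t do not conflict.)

3

Count concurrent intervals with a sweep; the peak is the room count.
Events (time:±→running): 4:+→1 6:+→2 9:-→1 10:-→0 10:+→1 11:+→2 12:+→3 … peak 3.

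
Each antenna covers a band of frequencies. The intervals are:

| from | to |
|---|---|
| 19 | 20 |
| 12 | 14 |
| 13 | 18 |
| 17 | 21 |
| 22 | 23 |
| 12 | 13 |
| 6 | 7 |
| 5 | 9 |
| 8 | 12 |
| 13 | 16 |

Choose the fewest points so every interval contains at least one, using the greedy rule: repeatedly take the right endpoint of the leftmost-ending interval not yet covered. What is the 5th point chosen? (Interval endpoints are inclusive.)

23

Process intervals by earliest right end; each time one isn't hit yet, stab at its right endpoint.
By right end: [6,7]  [5,9]  [8,12]  [12,13]  [12,14]  [13,16]  [13,18]  [19,20]  [17,21]  [22,23]
[6,7] uncovered → point at 7; [8,12] uncovered → point at 12; [13,16] uncovered → point at 16; [19,20] uncovered → point at 20; [22,23] uncovered → point at 23.
Points: 7, 12, 16, 20, 23 (5 total).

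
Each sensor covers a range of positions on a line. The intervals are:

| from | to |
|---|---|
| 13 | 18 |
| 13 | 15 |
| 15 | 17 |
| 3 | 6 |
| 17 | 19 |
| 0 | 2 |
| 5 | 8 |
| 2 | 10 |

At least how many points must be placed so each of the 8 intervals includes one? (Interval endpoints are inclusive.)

4

Sorted: [0,2] [3,6] [5,8] [2,10] [13,15] [15,17] [13,18] [17,19]
{[0,2]} hit by 2; {[3,6],[5,8],[2,10]} hit by 6; {[13,15],[15,17],[13,18]} hit by 15; {[17,19]} hit by 19.
Points: 2, 6, 15, 19 (4 total).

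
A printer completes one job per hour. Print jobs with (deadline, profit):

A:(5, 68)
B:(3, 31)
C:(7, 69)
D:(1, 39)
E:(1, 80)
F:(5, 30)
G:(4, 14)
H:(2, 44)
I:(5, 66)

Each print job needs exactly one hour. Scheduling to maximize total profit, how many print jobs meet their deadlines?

Sort by profit descending; place each in the latest free slot ≤ its deadline.
Profit order: E=80 C=69 A=68 I=66 H=44 D=39 B=31 F=30 G=14
Assign: E→slot 1, C→slot 7, A→slot 5, I→slot 4, H→slot 2, D skipped, B→slot 3, F skipped, G skipped.
Slots: [1:E] [2:H] [3:B] [4:I] [5:A] [7:C]
6 of 9 scheduled.

6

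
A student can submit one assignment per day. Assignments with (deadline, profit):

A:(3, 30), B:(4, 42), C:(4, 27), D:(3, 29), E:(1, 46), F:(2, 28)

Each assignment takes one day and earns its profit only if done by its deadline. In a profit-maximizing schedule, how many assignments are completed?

Take jobs in profit order; each goes to the latest open slot no later than its deadline.
Profit order: E=46 B=42 A=30 D=29 F=28 C=27
Assign: E→slot 1, B→slot 4, A→slot 3, D→slot 2, F skipped, C skipped.
Slots: [1:E] [2:D] [3:A] [4:B]
4 of 6 scheduled.

4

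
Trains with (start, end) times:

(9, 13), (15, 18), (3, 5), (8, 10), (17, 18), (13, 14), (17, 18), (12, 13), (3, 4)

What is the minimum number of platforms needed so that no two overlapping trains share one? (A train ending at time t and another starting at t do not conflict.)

3

The answer is the maximum number of intervals overlapping at any instant.
starts: [3, 3, 8, 9, 12, 13, 15, 17, 17]
ends:   [4, 5, 10, 13, 13, 14, 18, 18, 18]
s3→1 s3→2 e4→1 e5→0 s8→1 s9→2 e10→1 s12→2 e13→1 e13→0 s13→1 e14→0 s15→1 s17→2 s17→3  — peak 3.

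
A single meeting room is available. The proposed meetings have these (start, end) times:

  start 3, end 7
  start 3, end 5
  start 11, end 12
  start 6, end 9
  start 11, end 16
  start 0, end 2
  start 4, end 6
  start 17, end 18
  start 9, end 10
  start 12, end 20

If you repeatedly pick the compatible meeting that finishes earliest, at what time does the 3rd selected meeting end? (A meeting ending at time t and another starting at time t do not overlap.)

9

Order by finish time; keep every interval that doesn't clash with the previous kept one.
By end time: (0,2), (3,5), (4,6), (3,7), (6,9), (9,10), (11,12), (11,16), (17,18), (12,20).
Pick (0,2); next start ≥ 2 → (3,5); next start ≥ 5 → (6,9); next start ≥ 9 → (9,10); next start ≥ 10 → (11,12); next start ≥ 12 → (17,18).
Selected: (0,2) (3,5) (6,9) (9,10) (11,12) (17,18)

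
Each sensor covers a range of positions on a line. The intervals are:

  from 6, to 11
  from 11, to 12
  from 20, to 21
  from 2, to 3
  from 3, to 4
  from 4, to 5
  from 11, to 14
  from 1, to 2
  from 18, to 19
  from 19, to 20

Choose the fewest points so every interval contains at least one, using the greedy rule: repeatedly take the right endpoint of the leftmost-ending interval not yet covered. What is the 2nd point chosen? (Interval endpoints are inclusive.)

4

Sort by right endpoint; whenever an interval is uncovered, place a point at its right end.
By right end: [1,2]  [2,3]  [3,4]  [4,5]  [6,11]  [11,12]  [11,14]  [18,19]  [19,20]  [20,21]
[1,2] uncovered → point at 2; [3,4] uncovered → point at 4; [6,11] uncovered → point at 11; [18,19] uncovered → point at 19; [20,21] uncovered → point at 21.
Points: 2, 4, 11, 19, 21 (5 total).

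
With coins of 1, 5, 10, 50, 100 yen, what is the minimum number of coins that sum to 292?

Use the largest denomination that fits, subtract, and repeat.
292 − 2×100→92 − 1×50→42 − 4×10→2 − 2×1→0
Total coins = 2 + 1 + 4 + 2 = 9

9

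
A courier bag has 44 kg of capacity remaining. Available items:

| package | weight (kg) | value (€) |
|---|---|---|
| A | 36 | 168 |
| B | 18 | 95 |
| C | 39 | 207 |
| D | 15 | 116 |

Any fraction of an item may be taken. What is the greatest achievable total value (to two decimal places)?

Order: D (116/15=7.73) > C (207/39=5.31) > B (95/18=5.28) > A (168/36=4.67)
Fill: take D (15 @ 116) → take 29/39 of C → 153.92; 44/44 used.
Total value = 269.92

269.92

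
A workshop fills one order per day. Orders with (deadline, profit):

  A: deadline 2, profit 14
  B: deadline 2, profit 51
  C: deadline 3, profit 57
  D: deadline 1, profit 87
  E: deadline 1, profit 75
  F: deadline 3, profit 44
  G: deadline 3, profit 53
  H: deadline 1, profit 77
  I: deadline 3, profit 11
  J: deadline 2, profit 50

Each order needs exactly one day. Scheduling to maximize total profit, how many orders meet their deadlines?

Profit order: D=87 H=77 E=75 C=57 G=53 B=51 J=50 F=44 A=14 I=11
Assign: D→slot 1, H skipped, E skipped, C→slot 3, G→slot 2, B skipped, J skipped, F skipped, A skipped, I skipped.
Slots: [1:D] [2:G] [3:C]
3 of 10 scheduled.

3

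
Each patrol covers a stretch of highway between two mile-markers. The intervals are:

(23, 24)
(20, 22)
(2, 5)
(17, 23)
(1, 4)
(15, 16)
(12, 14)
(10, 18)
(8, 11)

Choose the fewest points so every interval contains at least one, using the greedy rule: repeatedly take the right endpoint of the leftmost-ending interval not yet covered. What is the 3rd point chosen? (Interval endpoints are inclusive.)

14

Sorted: [1,4] [2,5] [8,11] [12,14] [15,16] [10,18] [20,22] [17,23] [23,24]
{[1,4],[2,5]} hit by 4; {[8,11]} hit by 11; {[12,14]} hit by 14; {[15,16],[10,18]} hit by 16; {[20,22],[17,23]} hit by 22; {[23,24]} hit by 24.
Points: 4, 11, 14, 16, 22, 24 (6 total).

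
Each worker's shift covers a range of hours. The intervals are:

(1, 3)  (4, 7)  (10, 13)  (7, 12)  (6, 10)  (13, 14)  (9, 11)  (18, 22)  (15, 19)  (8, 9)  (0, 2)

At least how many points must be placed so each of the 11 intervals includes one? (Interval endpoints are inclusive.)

Sort by right endpoint; whenever an interval is uncovered, place a point at its right end.
By right end: [0,2]  [1,3]  [4,7]  [8,9]  [6,10]  [9,11]  [7,12]  [10,13]  [13,14]  [15,19]  [18,22]
[0,2] uncovered → point at 2; [4,7] uncovered → point at 7; [8,9] uncovered → point at 9; [10,13] uncovered → point at 13; [15,19] uncovered → point at 19.
Points: 2, 7, 9, 13, 19 (5 total).

5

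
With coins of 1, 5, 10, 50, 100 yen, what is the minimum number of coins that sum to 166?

5

166 = 1×100 + 1×50 + 1×10 + 1×5 + 1×1
Total coins = 1 + 1 + 1 + 1 + 1 = 5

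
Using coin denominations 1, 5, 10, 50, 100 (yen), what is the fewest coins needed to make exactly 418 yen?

Greedy: take as many of the largest coin as possible, then repeat with the remainder.
418 − 4×100→18 − 1×10→8 − 1×5→3 − 3×1→0
Total coins = 4 + 1 + 1 + 3 = 9

9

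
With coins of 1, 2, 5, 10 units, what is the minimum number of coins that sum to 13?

3

Use the largest denomination that fits, subtract, and repeat.
13 = 1×10 + 1×2 + 1×1
Total coins = 1 + 1 + 1 = 3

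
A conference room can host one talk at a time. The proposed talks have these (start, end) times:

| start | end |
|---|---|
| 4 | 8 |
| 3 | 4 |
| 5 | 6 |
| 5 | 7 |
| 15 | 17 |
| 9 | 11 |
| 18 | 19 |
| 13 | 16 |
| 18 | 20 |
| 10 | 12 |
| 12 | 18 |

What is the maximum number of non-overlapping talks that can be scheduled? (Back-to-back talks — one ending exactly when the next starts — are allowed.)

5

Greedy by earliest finish: after sorting by end time, pick each interval compatible with the last pick.
Sorted by end: (3,4)  (5,6)  (5,7)  (4,8)  (9,11)  (10,12)  (13,16)  (15,17)  (12,18)  (18,19)  (18,20)
take (3,4); take (5,6); skip (4,8); take (9,11); take (13,16); take (18,19); skip (18,20).
Selected 5 talks.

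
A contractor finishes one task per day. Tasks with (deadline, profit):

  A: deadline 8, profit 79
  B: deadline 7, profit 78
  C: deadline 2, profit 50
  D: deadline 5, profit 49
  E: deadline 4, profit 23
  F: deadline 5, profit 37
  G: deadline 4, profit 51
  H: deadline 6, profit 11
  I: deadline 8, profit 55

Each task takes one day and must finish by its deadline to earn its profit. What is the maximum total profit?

Profit order: A=79 B=78 I=55 G=51 C=50 D=49 F=37 E=23 H=11
Assign: A→slot 8, B→slot 7, I→slot 6, G→slot 4, C→slot 2, D→slot 5, F→slot 3, E→slot 1, H skipped.
Slots: [1:E] [2:C] [3:F] [4:G] [5:D] [6:I] [7:B] [8:A]
Profit = 23 + 50 + 37 + 51 + 49 + 55 + 78 + 79 = 422

422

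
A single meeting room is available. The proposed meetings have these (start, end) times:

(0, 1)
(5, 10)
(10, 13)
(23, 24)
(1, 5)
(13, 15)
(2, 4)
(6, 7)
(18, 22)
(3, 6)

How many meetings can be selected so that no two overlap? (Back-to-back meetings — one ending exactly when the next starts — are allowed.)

Order by finish time; keep every interval that doesn't clash with the previous kept one.
By end time: (0,1), (2,4), (1,5), (3,6), (6,7), (5,10), (10,13), (13,15), (18,22), (23,24).
Pick (0,1); next start ≥ 1 → (2,4); next start ≥ 4 → (6,7); next start ≥ 7 → (10,13); next start ≥ 13 → (13,15); next start ≥ 15 → (18,22); next start ≥ 22 → (23,24).
Selected 7 meetings.

7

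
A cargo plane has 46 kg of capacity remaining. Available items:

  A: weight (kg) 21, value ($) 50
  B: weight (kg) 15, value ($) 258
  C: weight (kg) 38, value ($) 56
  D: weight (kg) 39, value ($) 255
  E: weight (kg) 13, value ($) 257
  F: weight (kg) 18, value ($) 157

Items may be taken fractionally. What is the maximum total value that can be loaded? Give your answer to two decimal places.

672.00

Order: E (257/13=19.77) > B (258/15=17.20) > F (157/18=8.72) > D (255/39=6.54) > A (50/21=2.38) > C (56/38=1.47)
Fill: take E (13 @ 257) → take B (15 @ 258) → take F (18 @ 157); 46/46 used.
Total value = 672.00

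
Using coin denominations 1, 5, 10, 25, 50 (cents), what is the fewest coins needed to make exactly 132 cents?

Greedy: take as many of the largest coin as possible, then repeat with the remainder.
132 − 2×50→32 − 1×25→7 − 1×5→2 − 2×1→0
Total coins = 2 + 1 + 1 + 2 = 6

6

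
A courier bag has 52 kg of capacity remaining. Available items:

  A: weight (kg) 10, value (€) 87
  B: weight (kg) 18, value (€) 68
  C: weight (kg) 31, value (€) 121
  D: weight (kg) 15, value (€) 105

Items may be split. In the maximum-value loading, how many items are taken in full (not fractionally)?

2

Order: A (87/10=8.70) > D (105/15=7.00) > C (121/31=3.90) > B (68/18=3.78)
Fill: take A (10 @ 87) → take D (15 @ 105) → take 27/31 of C → 105.39; 52/52 used.
2 item(s) taken whole; one partial (take 27/31 of C).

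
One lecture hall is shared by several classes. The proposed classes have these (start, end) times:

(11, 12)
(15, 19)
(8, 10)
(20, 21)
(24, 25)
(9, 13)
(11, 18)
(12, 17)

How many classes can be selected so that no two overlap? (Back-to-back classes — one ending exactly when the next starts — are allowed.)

5

Sorted by end: (8,10)  (11,12)  (9,13)  (12,17)  (11,18)  (15,19)  (20,21)  (24,25)
take (8,10); take (11,12); skip (9,13); take (12,17); take (20,21); take (24,25).
Selected 5 classes.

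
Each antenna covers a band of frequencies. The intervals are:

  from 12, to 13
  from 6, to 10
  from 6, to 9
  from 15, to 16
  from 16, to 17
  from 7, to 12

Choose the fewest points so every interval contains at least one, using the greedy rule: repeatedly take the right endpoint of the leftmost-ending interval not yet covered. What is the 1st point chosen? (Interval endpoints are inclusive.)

9

By right end: [6,9]  [6,10]  [7,12]  [12,13]  [15,16]  [16,17]
[6,9] uncovered → point at 9; [12,13] uncovered → point at 13; [15,16] uncovered → point at 16.
Points: 9, 13, 16 (3 total).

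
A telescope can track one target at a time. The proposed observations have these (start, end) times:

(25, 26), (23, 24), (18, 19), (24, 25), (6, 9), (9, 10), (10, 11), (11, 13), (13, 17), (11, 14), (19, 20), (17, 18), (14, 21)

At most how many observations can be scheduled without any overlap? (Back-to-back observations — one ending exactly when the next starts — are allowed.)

Sorted by end: (6,9)  (9,10)  (10,11)  (11,13)  (11,14)  (13,17)  (17,18)  (18,19)  (19,20)  (14,21)  (23,24)  (24,25)  (25,26)
take (6,9); take (9,10); take (10,11); take (11,13); take (13,17); take (17,18); take (18,19); take (19,20); take (23,24); take (24,25); take (25,26).
Selected 11 observations.

11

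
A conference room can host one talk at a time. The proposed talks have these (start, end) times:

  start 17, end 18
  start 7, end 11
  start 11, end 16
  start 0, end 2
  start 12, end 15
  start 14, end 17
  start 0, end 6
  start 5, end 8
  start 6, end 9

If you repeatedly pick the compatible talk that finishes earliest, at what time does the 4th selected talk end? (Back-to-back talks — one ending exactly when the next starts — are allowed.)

Sort by end time and greedily take each interval whose start is ≥ the last chosen end.
By end time: (0,2), (0,6), (5,8), (6,9), (7,11), (12,15), (11,16), (14,17), (17,18).
Pick (0,2); next start ≥ 2 → (5,8); next start ≥ 8 → (12,15); next start ≥ 15 → (17,18).
Selected: (0,2) (5,8) (12,15) (17,18)

18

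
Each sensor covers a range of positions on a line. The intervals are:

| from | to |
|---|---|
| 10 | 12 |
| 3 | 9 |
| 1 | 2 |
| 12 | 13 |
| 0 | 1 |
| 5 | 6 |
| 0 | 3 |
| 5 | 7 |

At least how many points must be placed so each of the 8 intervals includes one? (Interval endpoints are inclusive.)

Sort by right endpoint; whenever an interval is uncovered, place a point at its right end.
Sorted: [0,1] [1,2] [0,3] [5,6] [5,7] [3,9] [10,12] [12,13]
{[0,1],[1,2],[0,3]} hit by 1; {[5,6],[5,7],[3,9]} hit by 6; {[10,12],[12,13]} hit by 12.
Points: 1, 6, 12 (3 total).

3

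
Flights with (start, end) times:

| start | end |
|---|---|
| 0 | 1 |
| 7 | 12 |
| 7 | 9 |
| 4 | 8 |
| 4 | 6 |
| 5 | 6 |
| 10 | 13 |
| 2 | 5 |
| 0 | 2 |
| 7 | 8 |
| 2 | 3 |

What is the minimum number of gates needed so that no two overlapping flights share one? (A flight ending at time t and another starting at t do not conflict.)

Count concurrent intervals with a sweep; the peak is the room count.
starts: [0, 0, 2, 2, 4, 4, 5, 7, 7, 7, 10]
ends:   [1, 2, 3, 5, 6, 6, 8, 8, 9, 12, 13]
s0→1 s0→2 e1→1 e2→0 s2→1 s2→2 e3→1 s4→2 s4→3 e5→2 s5→3 e6→2 e6→1 s7→2 s7→3 s7→4  — peak 4.

4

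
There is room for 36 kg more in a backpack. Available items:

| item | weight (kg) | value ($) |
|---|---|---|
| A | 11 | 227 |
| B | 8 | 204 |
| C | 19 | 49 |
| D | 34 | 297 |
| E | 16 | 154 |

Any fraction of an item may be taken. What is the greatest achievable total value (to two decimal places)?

593.74

Greedy by value/weight ratio, highest first.
Ratios (sorted): B 25.50, A 20.64, E 9.62, D 8.74, C 2.58
take B (8 @ 204); take A (11 @ 227); take E (16 @ 154); take 1/34 of D → 8.74. Capacity used 36/36.
Total value = 593.74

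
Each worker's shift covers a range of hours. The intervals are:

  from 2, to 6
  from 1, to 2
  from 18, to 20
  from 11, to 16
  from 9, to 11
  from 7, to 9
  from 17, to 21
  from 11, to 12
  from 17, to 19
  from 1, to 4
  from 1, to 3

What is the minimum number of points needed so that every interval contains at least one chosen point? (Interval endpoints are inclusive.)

Sort by right endpoint; whenever an interval is uncovered, place a point at its right end.
Sorted: [1,2] [1,3] [1,4] [2,6] [7,9] [9,11] [11,12] [11,16] [17,19] [18,20] [17,21]
{[1,2],[1,3],[1,4],[2,6]} hit by 2; {[7,9],[9,11]} hit by 9; {[11,12],[11,16]} hit by 12; {[17,19],[18,20],[17,21]} hit by 19.
Points: 2, 9, 12, 19 (4 total).

4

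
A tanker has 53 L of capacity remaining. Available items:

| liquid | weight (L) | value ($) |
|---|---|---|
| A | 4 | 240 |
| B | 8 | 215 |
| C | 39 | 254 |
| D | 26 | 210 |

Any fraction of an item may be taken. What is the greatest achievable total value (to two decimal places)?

Greedy by value/weight ratio, highest first.
Ratios (sorted): A 60.00, B 26.88, D 8.08, C 6.51
take A (4 @ 240); take B (8 @ 215); take D (26 @ 210); take 15/39 of C → 97.69. Capacity used 53/53.
Total value = 762.69

762.69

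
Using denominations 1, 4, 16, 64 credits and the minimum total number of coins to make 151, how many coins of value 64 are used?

151 = 2×64 + 1×16 + 1×4 + 3×1
Count of 64: 2

2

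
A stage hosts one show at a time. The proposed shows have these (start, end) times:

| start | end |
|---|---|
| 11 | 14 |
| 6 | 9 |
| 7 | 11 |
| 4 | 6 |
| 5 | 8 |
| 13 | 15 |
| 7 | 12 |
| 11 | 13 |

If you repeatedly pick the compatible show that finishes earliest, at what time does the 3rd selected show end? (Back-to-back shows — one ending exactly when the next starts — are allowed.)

Sort by end time and greedily take each interval whose start is ≥ the last chosen end.
Sorted by end: (4,6)  (5,8)  (6,9)  (7,11)  (7,12)  (11,13)  (11,14)  (13,15)
take (4,6); take (6,9); skip (7,11); take (11,13); take (13,15).
Selected: (4,6) (6,9) (11,13) (13,15)

13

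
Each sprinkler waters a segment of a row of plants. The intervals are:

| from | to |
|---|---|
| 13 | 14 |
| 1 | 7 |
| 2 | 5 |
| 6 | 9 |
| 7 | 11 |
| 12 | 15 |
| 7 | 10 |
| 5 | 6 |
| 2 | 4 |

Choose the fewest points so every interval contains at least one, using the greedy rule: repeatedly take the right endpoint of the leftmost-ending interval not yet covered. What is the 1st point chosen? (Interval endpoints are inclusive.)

4

Sort by right endpoint; whenever an interval is uncovered, place a point at its right end.
Sorted: [2,4] [2,5] [5,6] [1,7] [6,9] [7,10] [7,11] [13,14] [12,15]
{[2,4],[2,5]} hit by 4; {[5,6],[1,7],[6,9]} hit by 6; {[7,10],[7,11]} hit by 10; {[13,14],[12,15]} hit by 14.
Points: 4, 6, 10, 14 (4 total).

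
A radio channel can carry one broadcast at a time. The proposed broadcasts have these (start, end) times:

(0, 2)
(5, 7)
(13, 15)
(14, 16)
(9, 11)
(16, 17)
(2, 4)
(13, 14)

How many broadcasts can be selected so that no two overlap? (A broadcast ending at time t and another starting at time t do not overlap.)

7

Greedy by earliest finish: after sorting by end time, pick each interval compatible with the last pick.
Sorted by end: (0,2)  (2,4)  (5,7)  (9,11)  (13,14)  (13,15)  (14,16)  (16,17)
take (0,2); take (2,4); take (5,7); take (9,11); take (13,14); take (14,16); take (16,17).
Selected 7 broadcasts.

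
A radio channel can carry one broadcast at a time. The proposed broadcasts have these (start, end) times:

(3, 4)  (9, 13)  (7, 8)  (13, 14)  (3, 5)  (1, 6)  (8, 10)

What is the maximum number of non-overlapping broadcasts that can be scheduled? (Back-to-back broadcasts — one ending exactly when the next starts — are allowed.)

4

By end time: (3,4), (3,5), (1,6), (7,8), (8,10), (9,13), (13,14).
Pick (3,4); next start ≥ 4 → (7,8); next start ≥ 8 → (8,10); next start ≥ 10 → (13,14).
Selected 4 broadcasts.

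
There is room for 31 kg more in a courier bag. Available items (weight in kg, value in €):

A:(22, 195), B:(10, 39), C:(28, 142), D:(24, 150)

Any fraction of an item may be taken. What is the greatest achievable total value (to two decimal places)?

Ratios (sorted): A 8.86, D 6.25, C 5.07, B 3.90
take A (22 @ 195); take 9/24 of D → 56.25. Capacity used 31/31.
Total value = 251.25

251.25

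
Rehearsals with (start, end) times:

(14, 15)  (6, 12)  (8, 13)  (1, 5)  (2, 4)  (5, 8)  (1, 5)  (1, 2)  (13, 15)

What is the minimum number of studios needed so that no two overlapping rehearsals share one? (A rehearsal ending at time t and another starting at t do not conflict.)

Count concurrent intervals with a sweep; the peak is the room count.
starts: [1, 1, 1, 2, 5, 6, 8, 13, 14]
ends:   [2, 4, 5, 5, 8, 12, 13, 15, 15]
s1→1 s1→2 s1→3  — peak 3.

3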